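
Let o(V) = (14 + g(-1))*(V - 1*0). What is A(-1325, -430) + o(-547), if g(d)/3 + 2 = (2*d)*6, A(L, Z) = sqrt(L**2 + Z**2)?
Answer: 15316 + 5*sqrt(77621) ≈ 16709.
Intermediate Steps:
g(d) = -6 + 36*d (g(d) = -6 + 3*((2*d)*6) = -6 + 3*(12*d) = -6 + 36*d)
o(V) = -28*V (o(V) = (14 + (-6 + 36*(-1)))*(V - 1*0) = (14 + (-6 - 36))*(V + 0) = (14 - 42)*V = -28*V)
A(-1325, -430) + o(-547) = sqrt((-1325)**2 + (-430)**2) - 28*(-547) = sqrt(1755625 + 184900) + 15316 = sqrt(1940525) + 15316 = 5*sqrt(77621) + 15316 = 15316 + 5*sqrt(77621)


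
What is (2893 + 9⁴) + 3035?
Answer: 12489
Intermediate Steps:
(2893 + 9⁴) + 3035 = (2893 + 6561) + 3035 = 9454 + 3035 = 12489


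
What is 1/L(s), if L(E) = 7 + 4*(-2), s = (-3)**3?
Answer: -1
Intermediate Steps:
s = -27
L(E) = -1 (L(E) = 7 - 8 = -1)
1/L(s) = 1/(-1) = -1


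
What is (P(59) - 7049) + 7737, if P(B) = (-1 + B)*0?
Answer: 688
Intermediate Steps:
P(B) = 0
(P(59) - 7049) + 7737 = (0 - 7049) + 7737 = -7049 + 7737 = 688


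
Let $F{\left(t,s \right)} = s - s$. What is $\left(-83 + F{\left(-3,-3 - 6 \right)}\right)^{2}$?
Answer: $6889$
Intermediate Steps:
$F{\left(t,s \right)} = 0$
$\left(-83 + F{\left(-3,-3 - 6 \right)}\right)^{2} = \left(-83 + 0\right)^{2} = \left(-83\right)^{2} = 6889$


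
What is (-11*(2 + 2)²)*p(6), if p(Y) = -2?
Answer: 352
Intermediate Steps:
(-11*(2 + 2)²)*p(6) = -11*(2 + 2)²*(-2) = -11*4²*(-2) = -11*16*(-2) = -176*(-2) = 352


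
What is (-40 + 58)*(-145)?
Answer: -2610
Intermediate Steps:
(-40 + 58)*(-145) = 18*(-145) = -2610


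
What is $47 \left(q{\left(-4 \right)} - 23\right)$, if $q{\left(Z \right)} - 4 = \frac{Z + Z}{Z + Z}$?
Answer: $-846$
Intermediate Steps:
$q{\left(Z \right)} = 5$ ($q{\left(Z \right)} = 4 + \frac{Z + Z}{Z + Z} = 4 + \frac{2 Z}{2 Z} = 4 + 2 Z \frac{1}{2 Z} = 4 + 1 = 5$)
$47 \left(q{\left(-4 \right)} - 23\right) = 47 \left(5 - 23\right) = 47 \left(-18\right) = -846$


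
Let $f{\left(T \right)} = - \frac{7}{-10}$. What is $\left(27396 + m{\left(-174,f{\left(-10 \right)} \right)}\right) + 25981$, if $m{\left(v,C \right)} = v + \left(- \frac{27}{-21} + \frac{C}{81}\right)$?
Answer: $\frac{301668349}{5670} \approx 53204.0$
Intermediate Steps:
$f{\left(T \right)} = \frac{7}{10}$ ($f{\left(T \right)} = \left(-7\right) \left(- \frac{1}{10}\right) = \frac{7}{10}$)
$m{\left(v,C \right)} = \frac{9}{7} + v + \frac{C}{81}$ ($m{\left(v,C \right)} = v + \left(\left(-27\right) \left(- \frac{1}{21}\right) + C \frac{1}{81}\right) = v + \left(\frac{9}{7} + \frac{C}{81}\right) = \frac{9}{7} + v + \frac{C}{81}$)
$\left(27396 + m{\left(-174,f{\left(-10 \right)} \right)}\right) + 25981 = \left(27396 + \left(\frac{9}{7} - 174 + \frac{1}{81} \cdot \frac{7}{10}\right)\right) + 25981 = \left(27396 + \left(\frac{9}{7} - 174 + \frac{7}{810}\right)\right) + 25981 = \left(27396 - \frac{979241}{5670}\right) + 25981 = \frac{154356079}{5670} + 25981 = \frac{301668349}{5670}$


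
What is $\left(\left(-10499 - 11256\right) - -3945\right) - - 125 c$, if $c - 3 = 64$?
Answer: $-9435$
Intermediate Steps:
$c = 67$ ($c = 3 + 64 = 67$)
$\left(\left(-10499 - 11256\right) - -3945\right) - - 125 c = \left(\left(-10499 - 11256\right) - -3945\right) - \left(-125\right) 67 = \left(\left(-10499 - 11256\right) + 3945\right) - -8375 = \left(-21755 + 3945\right) + 8375 = -17810 + 8375 = -9435$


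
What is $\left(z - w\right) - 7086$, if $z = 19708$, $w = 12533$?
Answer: $89$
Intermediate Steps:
$\left(z - w\right) - 7086 = \left(19708 - 12533\right) - 7086 = 7175 - 7086 = 89$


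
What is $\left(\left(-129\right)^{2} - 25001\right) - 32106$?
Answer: $-40466$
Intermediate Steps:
$\left(\left(-129\right)^{2} - 25001\right) - 32106 = \left(16641 - 25001\right) - 32106 = -8360 - 32106 = -40466$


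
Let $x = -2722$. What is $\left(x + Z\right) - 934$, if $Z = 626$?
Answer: $-3030$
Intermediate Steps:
$\left(x + Z\right) - 934 = \left(-2722 + 626\right) - 934 = -2096 - 934 = -3030$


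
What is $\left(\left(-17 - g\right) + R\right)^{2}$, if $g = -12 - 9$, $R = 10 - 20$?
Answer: $36$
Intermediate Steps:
$R = -10$
$g = -21$ ($g = -12 - 9 = -21$)
$\left(\left(-17 - g\right) + R\right)^{2} = \left(\left(-17 - -21\right) - 10\right)^{2} = \left(\left(-17 + 21\right) - 10\right)^{2} = \left(4 - 10\right)^{2} = \left(-6\right)^{2} = 36$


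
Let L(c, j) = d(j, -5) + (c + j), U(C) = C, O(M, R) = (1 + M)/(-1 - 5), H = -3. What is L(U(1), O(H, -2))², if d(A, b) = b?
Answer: 121/9 ≈ 13.444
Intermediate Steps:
O(M, R) = -⅙ - M/6 (O(M, R) = (1 + M)/(-6) = (1 + M)*(-⅙) = -⅙ - M/6)
L(c, j) = -5 + c + j (L(c, j) = -5 + (c + j) = -5 + c + j)
L(U(1), O(H, -2))² = (-5 + 1 + (-⅙ - ⅙*(-3)))² = (-5 + 1 + (-⅙ + ½))² = (-5 + 1 + ⅓)² = (-11/3)² = 121/9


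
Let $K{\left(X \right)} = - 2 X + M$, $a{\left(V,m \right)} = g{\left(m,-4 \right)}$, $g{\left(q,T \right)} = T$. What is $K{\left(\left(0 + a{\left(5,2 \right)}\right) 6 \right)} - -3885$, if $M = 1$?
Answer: $3934$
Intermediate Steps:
$a{\left(V,m \right)} = -4$
$K{\left(X \right)} = 1 - 2 X$ ($K{\left(X \right)} = - 2 X + 1 = 1 - 2 X$)
$K{\left(\left(0 + a{\left(5,2 \right)}\right) 6 \right)} - -3885 = \left(1 - 2 \left(0 - 4\right) 6\right) - -3885 = \left(1 - 2 \left(\left(-4\right) 6\right)\right) + 3885 = \left(1 - -48\right) + 3885 = \left(1 + 48\right) + 3885 = 49 + 3885 = 3934$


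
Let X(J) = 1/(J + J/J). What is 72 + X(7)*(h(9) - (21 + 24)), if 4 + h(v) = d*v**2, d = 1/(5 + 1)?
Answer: 1081/16 ≈ 67.563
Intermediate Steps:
d = 1/6 ≈ 0.16667
X(J) = 1/(1 + J) (X(J) = 1/(J + 1) = 1/(1 + J))
h(v) = -4 + v**2/6
72 + X(7)*(h(9) - (21 + 24)) = 72 + ((-4 + (1/6)*9**2) - (21 + 24))/(1 + 7) = 72 + ((-4 + (1/6)*81) - 1*45)/8 = 72 + ((-4 + 27/2) - 45)/8 = 72 + (19/2 - 45)/8 = 72 + (1/8)*(-71/2) = 72 - 71/16 = 1081/16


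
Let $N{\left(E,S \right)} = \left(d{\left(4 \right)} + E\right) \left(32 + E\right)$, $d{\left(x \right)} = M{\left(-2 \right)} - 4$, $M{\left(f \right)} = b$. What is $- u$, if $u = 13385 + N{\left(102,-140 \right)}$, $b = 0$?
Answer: $-26517$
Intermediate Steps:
$M{\left(f \right)} = 0$
$d{\left(x \right)} = -4$ ($d{\left(x \right)} = 0 - 4 = -4$)
$N{\left(E,S \right)} = \left(-4 + E\right) \left(32 + E\right)$
$u = 26517$ ($u = 13385 + \left(-128 + 102^{2} + 28 \cdot 102\right) = 13385 + \left(-128 + 10404 + 2856\right) = 13385 + 13132 = 26517$)
$- u = \left(-1\right) 26517 = -26517$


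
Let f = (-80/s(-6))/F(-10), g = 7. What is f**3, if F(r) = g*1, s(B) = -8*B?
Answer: -125/9261 ≈ -0.013497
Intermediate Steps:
F(r) = 7 (F(r) = 7*1 = 7)
f = -5/21 (f = -80/((-8*(-6)))/7 = -80/48*(1/7) = -80*1/48*(1/7) = -5/3*1/7 = -5/21 ≈ -0.23810)
f**3 = (-5/21)**3 = -125/9261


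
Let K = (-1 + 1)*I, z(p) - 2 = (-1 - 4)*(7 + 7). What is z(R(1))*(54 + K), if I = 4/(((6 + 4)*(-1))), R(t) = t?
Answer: -3672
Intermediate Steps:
I = -⅖ (I = 4/((10*(-1))) = 4/(-10) = 4*(-⅒) = -⅖ ≈ -0.40000)
z(p) = -68 (z(p) = 2 + (-1 - 4)*(7 + 7) = 2 - 5*14 = 2 - 70 = -68)
K = 0 (K = (-1 + 1)*(-⅖) = 0*(-⅖) = 0)
z(R(1))*(54 + K) = -68*(54 + 0) = -68*54 = -3672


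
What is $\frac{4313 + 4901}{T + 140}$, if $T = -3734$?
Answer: $- \frac{4607}{1797} \approx -2.5637$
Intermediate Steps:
$\frac{4313 + 4901}{T + 140} = \frac{4313 + 4901}{-3734 + 140} = \frac{9214}{-3594} = 9214 \left(- \frac{1}{3594}\right) = - \frac{4607}{1797}$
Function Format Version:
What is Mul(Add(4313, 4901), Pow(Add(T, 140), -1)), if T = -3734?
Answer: Rational(-4607, 1797) ≈ -2.5637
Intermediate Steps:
Mul(Add(4313, 4901), Pow(Add(T, 140), -1)) = Mul(Add(4313, 4901), Pow(Add(-3734, 140), -1)) = Mul(9214, Pow(-3594, -1)) = Mul(9214, Rational(-1, 3594)) = Rational(-4607, 1797)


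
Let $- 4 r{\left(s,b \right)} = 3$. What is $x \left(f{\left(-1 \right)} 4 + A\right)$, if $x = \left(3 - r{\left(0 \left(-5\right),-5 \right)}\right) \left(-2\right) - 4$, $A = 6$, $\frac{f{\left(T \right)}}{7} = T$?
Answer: $253$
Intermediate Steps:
$f{\left(T \right)} = 7 T$
$r{\left(s,b \right)} = - \frac{3}{4}$ ($r{\left(s,b \right)} = \left(- \frac{1}{4}\right) 3 = - \frac{3}{4}$)
$x = - \frac{23}{2}$ ($x = \left(3 - - \frac{3}{4}\right) \left(-2\right) - 4 = \left(3 + \frac{3}{4}\right) \left(-2\right) - 4 = \frac{15}{4} \left(-2\right) - 4 = - \frac{15}{2} - 4 = - \frac{23}{2} \approx -11.5$)
$x \left(f{\left(-1 \right)} 4 + A\right) = - \frac{23 \left(7 \left(-1\right) 4 + 6\right)}{2} = - \frac{23 \left(\left(-7\right) 4 + 6\right)}{2} = - \frac{23 \left(-28 + 6\right)}{2} = \left(- \frac{23}{2}\right) \left(-22\right) = 253$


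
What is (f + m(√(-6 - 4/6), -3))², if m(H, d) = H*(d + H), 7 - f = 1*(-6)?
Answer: -179/9 - 76*I*√15/3 ≈ -19.889 - 98.116*I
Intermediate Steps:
f = 13 (f = 7 - (-6) = 7 - 1*(-6) = 7 + 6 = 13)
m(H, d) = H*(H + d)
(f + m(√(-6 - 4/6), -3))² = (13 + √(-6 - 4/6)*(√(-6 - 4/6) - 3))² = (13 + √(-6 - 4*⅙)*(√(-6 - 4*⅙) - 3))² = (13 + √(-6 - ⅔)*(√(-6 - ⅔) - 3))² = (13 + √(-20/3)*(√(-20/3) - 3))² = (13 + (2*I*√15/3)*(2*I*√15/3 - 3))² = (13 + (2*I*√15/3)*(-3 + 2*I*√15/3))² = (13 + 2*I*√15*(-3 + 2*I*√15/3)/3)²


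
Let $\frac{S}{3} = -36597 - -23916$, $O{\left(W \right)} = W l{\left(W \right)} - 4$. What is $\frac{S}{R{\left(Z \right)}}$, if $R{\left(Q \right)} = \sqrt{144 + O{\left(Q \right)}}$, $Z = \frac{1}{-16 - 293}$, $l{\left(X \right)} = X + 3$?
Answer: $- \frac{11755287 \sqrt{13366414}}{13366414} \approx -3215.3$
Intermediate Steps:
$l{\left(X \right)} = 3 + X$
$O{\left(W \right)} = -4 + W \left(3 + W\right)$ ($O{\left(W \right)} = W \left(3 + W\right) - 4 = -4 + W \left(3 + W\right)$)
$Z = - \frac{1}{309}$ ($Z = \frac{1}{-309} = - \frac{1}{309} \approx -0.0032362$)
$R{\left(Q \right)} = \sqrt{140 + Q \left(3 + Q\right)}$ ($R{\left(Q \right)} = \sqrt{144 + \left(-4 + Q \left(3 + Q\right)\right)} = \sqrt{140 + Q \left(3 + Q\right)}$)
$S = -38043$ ($S = 3 \left(-36597 - -23916\right) = 3 \left(-36597 + 23916\right) = 3 \left(-12681\right) = -38043$)
$\frac{S}{R{\left(Z \right)}} = - \frac{38043}{\sqrt{140 - \frac{3 - \frac{1}{309}}{309}}} = - \frac{38043}{\sqrt{140 - \frac{926}{95481}}} = - \frac{38043}{\sqrt{\frac{13366414}{95481}}} = - \frac{38043}{\frac{1}{309} \sqrt{13366414}} = - 38043 \frac{309 \sqrt{13366414}}{13366414} = - \frac{11755287 \sqrt{13366414}}{13366414}$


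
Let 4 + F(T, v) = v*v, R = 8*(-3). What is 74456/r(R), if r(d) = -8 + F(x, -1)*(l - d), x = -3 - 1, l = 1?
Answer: -74456/83 ≈ -897.06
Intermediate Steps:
R = -24
x = -4
F(T, v) = -4 + v² (F(T, v) = -4 + v*v = -4 + v²)
r(d) = -11 + 3*d (r(d) = -8 + (-4 + (-1)²)*(1 - d) = -8 + (-4 + 1)*(1 - d) = -8 - 3*(1 - d) = -8 + (-3 + 3*d) = -11 + 3*d)
74456/r(R) = 74456/(-11 + 3*(-24)) = 74456/(-11 - 72) = 74456/(-83) = 74456*(-1/83) = -74456/83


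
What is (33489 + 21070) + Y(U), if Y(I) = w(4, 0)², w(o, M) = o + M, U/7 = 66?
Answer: 54575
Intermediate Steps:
U = 462 (U = 7*66 = 462)
w(o, M) = M + o
Y(I) = 16 (Y(I) = (0 + 4)² = 4² = 16)
(33489 + 21070) + Y(U) = (33489 + 21070) + 16 = 54559 + 16 = 54575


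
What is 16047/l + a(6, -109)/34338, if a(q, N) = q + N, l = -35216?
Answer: -277324567/604623504 ≈ -0.45867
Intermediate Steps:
a(q, N) = N + q
16047/l + a(6, -109)/34338 = 16047/(-35216) + (-109 + 6)/34338 = 16047*(-1/35216) - 103*1/34338 = -16047/35216 - 103/34338 = -277324567/604623504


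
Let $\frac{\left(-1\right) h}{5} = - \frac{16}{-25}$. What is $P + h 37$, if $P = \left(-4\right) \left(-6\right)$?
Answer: $- \frac{472}{5} \approx -94.4$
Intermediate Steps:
$P = 24$
$h = - \frac{16}{5}$ ($h = - 5 \left(- \frac{16}{-25}\right) = - 5 \left(\left(-16\right) \left(- \frac{1}{25}\right)\right) = \left(-5\right) \frac{16}{25} = - \frac{16}{5} \approx -3.2$)
$P + h 37 = 24 - \frac{592}{5} = - \frac{472}{5}$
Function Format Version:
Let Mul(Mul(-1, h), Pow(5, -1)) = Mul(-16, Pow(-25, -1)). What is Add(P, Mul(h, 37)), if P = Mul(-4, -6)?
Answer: Rational(-472, 5) ≈ -94.400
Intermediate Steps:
P = 24
h = Rational(-16, 5) (h = Mul(-5, Mul(-16, Pow(-25, -1))) = Mul(-5, Mul(-16, Rational(-1, 25))) = Mul(-5, Rational(16, 25)) = Rational(-16, 5) ≈ -3.2000)
Add(P, Mul(h, 37)) = Add(24, Mul(Rational(-16, 5), 37)) = Add(24, Rational(-592, 5)) = Rational(-472, 5)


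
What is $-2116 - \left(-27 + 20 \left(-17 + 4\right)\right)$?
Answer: $-1829$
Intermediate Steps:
$-2116 - \left(-27 + 20 \left(-17 + 4\right)\right) = -2116 - \left(-27 + 20 \left(-13\right)\right) = -2116 - \left(-27 - 260\right) = -2116 - -287 = -2116 + 287 = -1829$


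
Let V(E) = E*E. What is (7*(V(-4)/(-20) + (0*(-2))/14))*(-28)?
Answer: 784/5 ≈ 156.80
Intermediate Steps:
V(E) = E**2
(7*(V(-4)/(-20) + (0*(-2))/14))*(-28) = (7*((-4)**2/(-20) + (0*(-2))/14))*(-28) = (7*(16*(-1/20) + 0*(1/14)))*(-28) = (7*(-4/5 + 0))*(-28) = (7*(-4/5))*(-28) = -28/5*(-28) = 784/5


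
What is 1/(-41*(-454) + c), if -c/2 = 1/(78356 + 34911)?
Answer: 113267/2108351936 ≈ 5.3723e-5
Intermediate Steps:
c = -2/113267 (c = -2/(78356 + 34911) = -2/113267 ≈ -1.7657e-5)
1/(-41*(-454) + c) = 1/(-41*(-454) - 2/113267) = 1/(18614 - 2/113267) = 1/(2108351936/113267) = 113267/2108351936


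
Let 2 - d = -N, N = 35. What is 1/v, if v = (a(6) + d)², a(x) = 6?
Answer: 1/1849 ≈ 0.00054083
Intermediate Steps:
d = 37 (d = 2 - (-1)*35 = 2 - 1*(-35) = 2 + 35 = 37)
v = 1849 (v = (6 + 37)² = 43² = 1849)
1/v = 1/1849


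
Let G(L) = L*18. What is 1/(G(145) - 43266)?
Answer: -1/40656 ≈ -2.4597e-5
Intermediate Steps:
G(L) = 18*L
1/(G(145) - 43266) = 1/(18*145 - 43266) = 1/(2610 - 43266) = 1/(-40656) = -1/40656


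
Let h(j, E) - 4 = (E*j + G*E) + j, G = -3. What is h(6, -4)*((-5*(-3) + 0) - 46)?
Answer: 62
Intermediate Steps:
h(j, E) = 4 + j - 3*E + E*j (h(j, E) = 4 + ((E*j - 3*E) + j) = 4 + ((-3*E + E*j) + j) = 4 + (j - 3*E + E*j) = 4 + j - 3*E + E*j)
h(6, -4)*((-5*(-3) + 0) - 46) = (4 + 6 - 3*(-4) - 4*6)*((-5*(-3) + 0) - 46) = (4 + 6 + 12 - 24)*((15 + 0) - 46) = -2*(15 - 46) = -2*(-31) = 62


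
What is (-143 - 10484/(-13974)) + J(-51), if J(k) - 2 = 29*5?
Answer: 33190/6987 ≈ 4.7503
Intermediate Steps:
J(k) = 147 (J(k) = 2 + 29*5 = 2 + 145 = 147)
(-143 - 10484/(-13974)) + J(-51) = (-143 - 10484/(-13974)) + 147 = (-143 - 10484*(-1/13974)) + 147 = (-143 + 5242/6987) + 147 = -993899/6987 + 147 = 33190/6987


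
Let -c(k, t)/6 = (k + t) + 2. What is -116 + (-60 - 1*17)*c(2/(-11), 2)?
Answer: 1648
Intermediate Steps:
c(k, t) = -12 - 6*k - 6*t (c(k, t) = -6*((k + t) + 2) = -6*(2 + k + t) = -12 - 6*k - 6*t)
-116 + (-60 - 1*17)*c(2/(-11), 2) = -116 + (-60 - 1*17)*(-12 - 12/(-11) - 6*2) = -116 + (-60 - 17)*(-12 - 12*(-1)/11 - 12) = -116 - 77*(-12 - 6*(-2/11) - 12) = -116 - 77*(-12 + 12/11 - 12) = -116 - 77*(-252/11) = -116 + 1764 = 1648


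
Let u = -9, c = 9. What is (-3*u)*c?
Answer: 243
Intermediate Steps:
(-3*u)*c = -3*(-9)*9 = 27*9 = 243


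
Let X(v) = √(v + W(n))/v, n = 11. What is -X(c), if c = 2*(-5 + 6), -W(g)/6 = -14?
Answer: -√86/2 ≈ -4.6368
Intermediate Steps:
W(g) = 84 (W(g) = -6*(-14) = 84)
c = 2 (c = 2*1 = 2)
X(v) = √(84 + v)/v (X(v) = √(v + 84)/v = √(84 + v)/v)
-X(c) = -√(84 + 2)/2 = -√86/2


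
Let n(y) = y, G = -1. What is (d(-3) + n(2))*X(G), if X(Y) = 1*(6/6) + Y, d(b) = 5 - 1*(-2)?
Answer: 0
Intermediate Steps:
d(b) = 7 (d(b) = 5 + 2 = 7)
X(Y) = 1 + Y (X(Y) = 1*(6*(⅙)) + Y = 1*1 + Y = 1 + Y)
(d(-3) + n(2))*X(G) = (7 + 2)*(1 - 1) = 9*0 = 0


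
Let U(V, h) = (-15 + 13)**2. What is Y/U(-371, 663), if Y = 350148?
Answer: 87537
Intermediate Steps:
U(V, h) = 4 (U(V, h) = (-2)**2 = 4)
Y/U(-371, 663) = 350148/4 = 350148*(1/4) = 87537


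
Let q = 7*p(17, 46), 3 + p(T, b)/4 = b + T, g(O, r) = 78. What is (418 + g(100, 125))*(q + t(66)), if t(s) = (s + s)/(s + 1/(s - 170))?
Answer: 5725609728/6863 ≈ 8.3427e+5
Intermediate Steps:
p(T, b) = -12 + 4*T + 4*b (p(T, b) = -12 + 4*(b + T) = -12 + 4*(T + b) = -12 + (4*T + 4*b) = -12 + 4*T + 4*b)
q = 1680 (q = 7*(-12 + 4*17 + 4*46) = 7*(-12 + 68 + 184) = 7*240 = 1680)
t(s) = 2*s/(s + 1/(-170 + s)) (t(s) = (2*s)/(s + 1/(-170 + s)) = 2*s/(s + 1/(-170 + s)))
(418 + g(100, 125))*(q + t(66)) = (418 + 78)*(1680 + 2*66*(-170 + 66)/(1 + 66² - 170*66)) = 496*(1680 + 2*66*(-104)/(1 + 4356 - 11220)) = 496*(1680 + 2*66*(-104)/(-6863)) = 496*(1680 + 2*66*(-1/6863)*(-104)) = 496*(1680 + 13728/6863) = 496*(11543568/6863) = 5725609728/6863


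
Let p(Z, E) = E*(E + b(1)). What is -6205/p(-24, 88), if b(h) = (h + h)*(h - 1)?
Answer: -6205/7744 ≈ -0.80127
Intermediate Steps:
b(h) = 2*h*(-1 + h) (b(h) = (2*h)*(-1 + h) = 2*h*(-1 + h))
p(Z, E) = E² (p(Z, E) = E*(E + 2*1*(-1 + 1)) = E*(E + 2*1*0) = E*(E + 0) = E*E = E²)
-6205/p(-24, 88) = -6205/(88²) = -6205/7744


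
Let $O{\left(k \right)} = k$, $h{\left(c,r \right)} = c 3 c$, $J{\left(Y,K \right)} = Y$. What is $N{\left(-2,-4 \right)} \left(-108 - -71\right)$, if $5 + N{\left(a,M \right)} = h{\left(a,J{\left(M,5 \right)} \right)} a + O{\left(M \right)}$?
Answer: $1221$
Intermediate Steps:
$h{\left(c,r \right)} = 3 c^{2}$ ($h{\left(c,r \right)} = 3 c c = 3 c^{2}$)
$N{\left(a,M \right)} = -5 + M + 3 a^{3}$ ($N{\left(a,M \right)} = -5 + \left(3 a^{2} a + M\right) = -5 + \left(3 a^{3} + M\right) = -5 + \left(M + 3 a^{3}\right) = -5 + M + 3 a^{3}$)
$N{\left(-2,-4 \right)} \left(-108 - -71\right) = \left(-5 - 4 + 3 \left(-2\right)^{3}\right) \left(-108 - -71\right) = \left(-5 - 4 + 3 \left(-8\right)\right) \left(-108 + 71\right) = \left(-5 - 4 - 24\right) \left(-37\right) = \left(-33\right) \left(-37\right) = 1221$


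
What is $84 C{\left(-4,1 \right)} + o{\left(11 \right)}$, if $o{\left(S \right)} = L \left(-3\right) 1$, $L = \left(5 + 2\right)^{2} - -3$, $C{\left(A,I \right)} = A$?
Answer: $-492$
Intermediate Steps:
$L = 52$ ($L = 7^{2} + 3 = 49 + 3 = 52$)
$o{\left(S \right)} = -156$ ($o{\left(S \right)} = 52 \left(-3\right) 1 = \left(-156\right) 1 = -156$)
$84 C{\left(-4,1 \right)} + o{\left(11 \right)} = 84 \left(-4\right) - 156 = -336 - 156 = -492$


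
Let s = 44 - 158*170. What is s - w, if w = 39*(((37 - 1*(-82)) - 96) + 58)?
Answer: -29975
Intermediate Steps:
s = -26816 (s = 44 - 26860 = -26816)
w = 3159 (w = 39*(((37 + 82) - 96) + 58) = 39*((119 - 96) + 58) = 39*(23 + 58) = 39*81 = 3159)
s - w = -26816 - 1*3159 = -26816 - 3159 = -29975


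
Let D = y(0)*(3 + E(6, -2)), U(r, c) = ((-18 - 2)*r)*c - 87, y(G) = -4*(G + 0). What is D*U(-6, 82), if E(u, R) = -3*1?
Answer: 0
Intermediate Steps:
E(u, R) = -3
y(G) = -4*G
U(r, c) = -87 - 20*c*r (U(r, c) = (-20*r)*c - 87 = -20*c*r - 87 = -87 - 20*c*r)
D = 0 (D = (-4*0)*(3 - 3) = 0*0 = 0)
D*U(-6, 82) = 0*(-87 - 20*82*(-6)) = 0*(-87 + 9840) = 0*9753 = 0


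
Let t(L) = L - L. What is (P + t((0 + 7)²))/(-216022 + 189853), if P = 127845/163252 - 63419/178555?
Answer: -12474085387/762812241245340 ≈ -1.6353e-5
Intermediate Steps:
t(L) = 0
P = 12474085387/29149460860 (P = 127845*(1/163252) - 63419*1/178555 = 127845/163252 - 63419/178555 = 12474085387/29149460860 ≈ 0.42794)
(P + t((0 + 7)²))/(-216022 + 189853) = (12474085387/29149460860 + 0)/(-216022 + 189853) = (12474085387/29149460860)/(-26169) = (12474085387/29149460860)*(-1/26169) = -12474085387/762812241245340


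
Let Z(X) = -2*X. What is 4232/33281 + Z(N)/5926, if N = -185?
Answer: 812887/4287461 ≈ 0.18960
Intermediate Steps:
4232/33281 + Z(N)/5926 = 4232/33281 - 2*(-185)/5926 = 4232*(1/33281) + 370*(1/5926) = 184/1447 + 185/2963 = 812887/4287461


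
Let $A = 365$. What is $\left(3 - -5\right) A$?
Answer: $2920$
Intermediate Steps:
$\left(3 - -5\right) A = \left(3 - -5\right) 365 = \left(3 + 5\right) 365 = 8 \cdot 365 = 2920$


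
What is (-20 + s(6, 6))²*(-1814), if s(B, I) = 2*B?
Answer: -116096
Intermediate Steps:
(-20 + s(6, 6))²*(-1814) = (-20 + 2*6)²*(-1814) = (-20 + 12)²*(-1814) = (-8)²*(-1814) = 64*(-1814) = -116096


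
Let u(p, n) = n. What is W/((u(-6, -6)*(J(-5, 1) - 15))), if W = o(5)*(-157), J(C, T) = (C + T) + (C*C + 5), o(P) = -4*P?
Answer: -1570/33 ≈ -47.576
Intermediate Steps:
J(C, T) = 5 + C + T + C² (J(C, T) = (C + T) + (C² + 5) = (C + T) + (5 + C²) = 5 + C + T + C²)
W = 3140 (W = -4*5*(-157) = -20*(-157) = 3140)
W/((u(-6, -6)*(J(-5, 1) - 15))) = 3140/((-6*((5 - 5 + 1 + (-5)²) - 15))) = 3140/((-6*((5 - 5 + 1 + 25) - 15))) = 3140/((-6*(26 - 15))) = 3140/((-6*11)) = 3140/(-66) = 3140*(-1/66) = -1570/33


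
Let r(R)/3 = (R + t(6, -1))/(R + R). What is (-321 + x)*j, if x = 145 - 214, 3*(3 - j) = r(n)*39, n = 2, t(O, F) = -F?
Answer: 20475/2 ≈ 10238.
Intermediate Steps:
r(R) = 3*(1 + R)/(2*R) (r(R) = 3*((R - 1*(-1))/(R + R)) = 3*((R + 1)/((2*R))) = 3*((1 + R)*(1/(2*R))) = 3*((1 + R)/(2*R)) = 3*(1 + R)/(2*R))
j = -105/4 (j = 3 - (3/2)*(1 + 2)/2*39/3 = 3 - (3/2)*(½)*3*39/3 = 3 - 3*39/4 = 3 - ⅓*351/4 = 3 - 117/4 = -105/4 ≈ -26.250)
x = -69
(-321 + x)*j = (-321 - 69)*(-105/4) = -390*(-105/4) = 20475/2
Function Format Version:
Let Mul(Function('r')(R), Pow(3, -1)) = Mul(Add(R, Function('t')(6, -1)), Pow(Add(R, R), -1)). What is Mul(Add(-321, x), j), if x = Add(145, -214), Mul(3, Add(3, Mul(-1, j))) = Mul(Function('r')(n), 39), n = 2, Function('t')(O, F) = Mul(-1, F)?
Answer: Rational(20475, 2) ≈ 10238.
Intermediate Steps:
Function('r')(R) = Mul(Rational(3, 2), Pow(R, -1), Add(1, R)) (Function('r')(R) = Mul(3, Mul(Add(R, Mul(-1, -1)), Pow(Add(R, R), -1))) = Mul(3, Mul(Add(R, 1), Pow(Mul(2, R), -1))) = Mul(3, Mul(Add(1, R), Mul(Rational(1, 2), Pow(R, -1)))) = Mul(3, Mul(Rational(1, 2), Pow(R, -1), Add(1, R))) = Mul(Rational(3, 2), Pow(R, -1), Add(1, R)))
j = Rational(-105, 4) (j = Add(3, Mul(Rational(-1, 3), Mul(Mul(Rational(3, 2), Pow(2, -1), Add(1, 2)), 39))) = Add(3, Mul(Rational(-1, 3), Mul(Mul(Rational(3, 2), Rational(1, 2), 3), 39))) = Add(3, Mul(Rational(-1, 3), Mul(Rational(9, 4), 39))) = Add(3, Mul(Rational(-1, 3), Rational(351, 4))) = Add(3, Rational(-117, 4)) = Rational(-105, 4) ≈ -26.250)
x = -69
Mul(Add(-321, x), j) = Mul(Add(-321, -69), Rational(-105, 4)) = Mul(-390, Rational(-105, 4)) = Rational(20475, 2)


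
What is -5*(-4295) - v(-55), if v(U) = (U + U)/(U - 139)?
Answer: 2083020/97 ≈ 21474.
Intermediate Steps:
v(U) = 2*U/(-139 + U) (v(U) = (2*U)/(-139 + U) = 2*U/(-139 + U))
-5*(-4295) - v(-55) = -5*(-4295) - 2*(-55)/(-139 - 55) = 21475 - 2*(-55)/(-194) = 21475 - 2*(-55)*(-1)/194 = 21475 - 1*55/97 = 21475 - 55/97 = 2083020/97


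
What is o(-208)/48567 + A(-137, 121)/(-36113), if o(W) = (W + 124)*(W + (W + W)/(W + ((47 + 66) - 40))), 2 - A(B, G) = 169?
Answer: 28337821901/78925503195 ≈ 0.35905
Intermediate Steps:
A(B, G) = -167 (A(B, G) = 2 - 1*169 = 2 - 169 = -167)
o(W) = (124 + W)*(W + 2*W/(73 + W)) (o(W) = (124 + W)*(W + (2*W)/(W + (113 - 40))) = (124 + W)*(W + (2*W)/(W + 73)) = (124 + W)*(W + (2*W)/(73 + W)) = (124 + W)*(W + 2*W/(73 + W)))
o(-208)/48567 + A(-137, 121)/(-36113) = -208*(9300 + (-208)² + 199*(-208))/(73 - 208)/48567 - 167/(-36113) = -208*(9300 + 43264 - 41392)/(-135)*(1/48567) - 167*(-1/36113) = -208*(-1/135)*11172*(1/48567) + 167/36113 = (774592/45)*(1/48567) + 167/36113 = 774592/2185515 + 167/36113 = 28337821901/78925503195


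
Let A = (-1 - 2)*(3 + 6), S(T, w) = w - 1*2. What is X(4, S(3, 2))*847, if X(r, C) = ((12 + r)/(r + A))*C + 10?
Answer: 8470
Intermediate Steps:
S(T, w) = -2 + w (S(T, w) = w - 2 = -2 + w)
A = -27 (A = -3*9 = -27)
X(r, C) = 10 + C*(12 + r)/(-27 + r) (X(r, C) = ((12 + r)/(r - 27))*C + 10 = ((12 + r)/(-27 + r))*C + 10 = C*(12 + r)/(-27 + r) + 10 = 10 + C*(12 + r)/(-27 + r))
X(4, S(3, 2))*847 = ((-270 + 10*4 + 12*(-2 + 2) + (-2 + 2)*4)/(-27 + 4))*847 = ((-270 + 40 + 12*0 + 0*4)/(-23))*847 = -(-270 + 40 + 0 + 0)/23*847 = -1/23*(-230)*847 = 10*847 = 8470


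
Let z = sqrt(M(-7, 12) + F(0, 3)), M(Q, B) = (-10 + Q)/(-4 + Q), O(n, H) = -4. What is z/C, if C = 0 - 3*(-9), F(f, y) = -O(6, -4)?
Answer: sqrt(671)/297 ≈ 0.087218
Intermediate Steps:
M(Q, B) = (-10 + Q)/(-4 + Q)
F(f, y) = 4 (F(f, y) = -1*(-4) = 4)
z = sqrt(671)/11 (z = sqrt((-10 - 7)/(-4 - 7) + 4) = sqrt(-17/(-11) + 4) = sqrt(-1/11*(-17) + 4) = sqrt(17/11 + 4) = sqrt(61/11) = sqrt(671)/11 ≈ 2.3549)
C = 27 (C = 0 + 27 = 27)
z/C = (sqrt(671)/11)/27 = (sqrt(671)/11)*(1/27) = sqrt(671)/297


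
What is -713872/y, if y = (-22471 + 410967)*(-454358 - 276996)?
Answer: 44617/17758006474 ≈ 2.5125e-6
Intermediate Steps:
y = -284128103584 (y = 388496*(-731354) = -284128103584)
-713872/y = -713872/(-284128103584) = -713872*(-1/284128103584) = 44617/17758006474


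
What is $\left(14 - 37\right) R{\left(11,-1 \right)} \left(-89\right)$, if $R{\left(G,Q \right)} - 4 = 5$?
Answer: $18423$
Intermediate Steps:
$R{\left(G,Q \right)} = 9$ ($R{\left(G,Q \right)} = 4 + 5 = 9$)
$\left(14 - 37\right) R{\left(11,-1 \right)} \left(-89\right) = \left(14 - 37\right) 9 \left(-89\right) = \left(-23\right) 9 \left(-89\right) = \left(-207\right) \left(-89\right) = 18423$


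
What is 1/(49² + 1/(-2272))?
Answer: 2272/5455071 ≈ 0.00041649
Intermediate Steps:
1/(49² + 1/(-2272)) = 1/(2401 - 1/2272) = 1/(5455071/2272) = 2272/5455071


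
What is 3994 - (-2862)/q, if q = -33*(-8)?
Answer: 176213/44 ≈ 4004.8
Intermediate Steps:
q = 264
3994 - (-2862)/q = 3994 - (-2862)/264 = 3994 - 1*(-477/44) = 3994 + 477/44 = 176213/44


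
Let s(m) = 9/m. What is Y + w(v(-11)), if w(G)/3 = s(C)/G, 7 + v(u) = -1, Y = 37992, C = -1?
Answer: 303963/8 ≈ 37995.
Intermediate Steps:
v(u) = -8 (v(u) = -7 - 1 = -8)
w(G) = -27/G (w(G) = 3*((9/(-1))/G) = 3*((9*(-1))/G) = 3*(-9/G) = -27/G)
Y + w(v(-11)) = 37992 - 27/(-8) = 37992 - 27*(-⅛) = 37992 + 27/8 = 303963/8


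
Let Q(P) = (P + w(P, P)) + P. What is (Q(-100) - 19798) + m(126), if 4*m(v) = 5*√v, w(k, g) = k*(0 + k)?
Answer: -9998 + 15*√14/4 ≈ -9984.0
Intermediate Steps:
w(k, g) = k² (w(k, g) = k*k = k²)
Q(P) = P² + 2*P (Q(P) = (P + P²) + P = P² + 2*P)
m(v) = 5*√v/4 (m(v) = (5*√v)/4 = 5*√v/4)
(Q(-100) - 19798) + m(126) = (-100*(2 - 100) - 19798) + 5*√126/4 = (-100*(-98) - 19798) + 5*(3*√14)/4 = (9800 - 19798) + 15*√14/4 = -9998 + 15*√14/4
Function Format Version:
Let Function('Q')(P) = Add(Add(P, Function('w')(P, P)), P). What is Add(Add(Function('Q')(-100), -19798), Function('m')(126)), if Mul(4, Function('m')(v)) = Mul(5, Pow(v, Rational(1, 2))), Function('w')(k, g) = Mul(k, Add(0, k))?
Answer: Add(-9998, Mul(Rational(15, 4), Pow(14, Rational(1, 2)))) ≈ -9984.0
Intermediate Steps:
Function('w')(k, g) = Pow(k, 2) (Function('w')(k, g) = Mul(k, k) = Pow(k, 2))
Function('Q')(P) = Add(Pow(P, 2), Mul(2, P)) (Function('Q')(P) = Add(Add(P, Pow(P, 2)), P) = Add(Pow(P, 2), Mul(2, P)))
Function('m')(v) = Mul(Rational(5, 4), Pow(v, Rational(1, 2))) (Function('m')(v) = Mul(Rational(1, 4), Mul(5, Pow(v, Rational(1, 2)))) = Mul(Rational(5, 4), Pow(v, Rational(1, 2))))
Add(Add(Function('Q')(-100), -19798), Function('m')(126)) = Add(Add(Mul(-100, Add(2, -100)), -19798), Mul(Rational(5, 4), Pow(126, Rational(1, 2)))) = Add(Add(Mul(-100, -98), -19798), Mul(Rational(5, 4), Mul(3, Pow(14, Rational(1, 2))))) = Add(Add(9800, -19798), Mul(Rational(15, 4), Pow(14, Rational(1, 2)))) = Add(-9998, Mul(Rational(15, 4), Pow(14, Rational(1, 2))))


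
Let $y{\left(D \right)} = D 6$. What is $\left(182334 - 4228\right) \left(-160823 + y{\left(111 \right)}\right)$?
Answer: $-28524922642$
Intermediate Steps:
$y{\left(D \right)} = 6 D$
$\left(182334 - 4228\right) \left(-160823 + y{\left(111 \right)}\right) = \left(182334 - 4228\right) \left(-160823 + 6 \cdot 111\right) = 178106 \left(-160823 + 666\right) = 178106 \left(-160157\right) = -28524922642$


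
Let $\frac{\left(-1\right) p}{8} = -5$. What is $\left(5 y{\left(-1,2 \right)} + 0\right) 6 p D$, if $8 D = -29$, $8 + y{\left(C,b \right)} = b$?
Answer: $26100$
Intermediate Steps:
$y{\left(C,b \right)} = -8 + b$
$p = 40$ ($p = \left(-8\right) \left(-5\right) = 40$)
$D = - \frac{29}{8}$ ($D = \frac{1}{8} \left(-29\right) = - \frac{29}{8} \approx -3.625$)
$\left(5 y{\left(-1,2 \right)} + 0\right) 6 p D = \left(5 \left(-8 + 2\right) + 0\right) 6 \cdot 40 \left(- \frac{29}{8}\right) = \left(5 \left(-6\right) + 0\right) 240 \left(- \frac{29}{8}\right) = \left(-30 + 0\right) 240 \left(- \frac{29}{8}\right) = \left(-30\right) 240 \left(- \frac{29}{8}\right) = \left(-7200\right) \left(- \frac{29}{8}\right) = 26100$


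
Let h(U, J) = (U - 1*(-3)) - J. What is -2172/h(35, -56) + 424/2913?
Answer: -3143590/136911 ≈ -22.961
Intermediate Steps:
h(U, J) = 3 + U - J (h(U, J) = (U + 3) - J = (3 + U) - J = 3 + U - J)
-2172/h(35, -56) + 424/2913 = -2172/(3 + 35 - 1*(-56)) + 424/2913 = -2172/(3 + 35 + 56) + 424*(1/2913) = -2172/94 + 424/2913 = -2172*1/94 + 424/2913 = -1086/47 + 424/2913 = -3143590/136911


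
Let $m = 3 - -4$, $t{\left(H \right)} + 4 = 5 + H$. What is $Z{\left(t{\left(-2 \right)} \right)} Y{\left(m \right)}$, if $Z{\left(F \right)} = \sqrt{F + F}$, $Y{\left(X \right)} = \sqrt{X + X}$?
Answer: $2 i \sqrt{7} \approx 5.2915 i$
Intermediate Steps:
$t{\left(H \right)} = 1 + H$ ($t{\left(H \right)} = -4 + \left(5 + H\right) = 1 + H$)
$m = 7$ ($m = 3 + 4 = 7$)
$Y{\left(X \right)} = \sqrt{2} \sqrt{X}$ ($Y{\left(X \right)} = \sqrt{2 X} = \sqrt{2} \sqrt{X}$)
$Z{\left(F \right)} = \sqrt{2} \sqrt{F}$ ($Z{\left(F \right)} = \sqrt{2 F} = \sqrt{2} \sqrt{F}$)
$Z{\left(t{\left(-2 \right)} \right)} Y{\left(m \right)} = \sqrt{2} \sqrt{1 - 2} \sqrt{2} \sqrt{7} = \sqrt{2} \sqrt{-1} \sqrt{14} = \sqrt{2} i \sqrt{14} = i \sqrt{2} \sqrt{14} = 2 i \sqrt{7}$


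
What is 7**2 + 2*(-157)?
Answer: -265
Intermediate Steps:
7**2 + 2*(-157) = 49 - 314 = -265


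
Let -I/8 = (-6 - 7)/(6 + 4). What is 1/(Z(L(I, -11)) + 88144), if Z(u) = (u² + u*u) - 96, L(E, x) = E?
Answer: 25/2206608 ≈ 1.1330e-5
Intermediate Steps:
I = 52/5 (I = -8*(-6 - 7)/(6 + 4) = -(-104)/10 = -8*(-13/10) = 52/5 ≈ 10.400)
Z(u) = -96 + 2*u² (Z(u) = (u² + u²) - 96 = 2*u² - 96 = -96 + 2*u²)
1/(Z(L(I, -11)) + 88144) = 1/((-96 + 2*(52/5)²) + 88144) = 1/((-96 + 2*(2704/25)) + 88144) = 1/((-96 + 5408/25) + 88144) = 1/(3008/25 + 88144) = 1/(2206608/25) = 25/2206608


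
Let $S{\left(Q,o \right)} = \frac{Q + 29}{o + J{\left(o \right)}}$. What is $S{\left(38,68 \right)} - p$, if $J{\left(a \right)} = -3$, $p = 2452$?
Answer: $- \frac{159313}{65} \approx -2451.0$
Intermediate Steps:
$S{\left(Q,o \right)} = \frac{29 + Q}{-3 + o}$ ($S{\left(Q,o \right)} = \frac{Q + 29}{o - 3} = \frac{29 + Q}{-3 + o}$)
$S{\left(38,68 \right)} - p = \frac{29 + 38}{-3 + 68} - 2452 = \frac{1}{65} \cdot 67 - 2452 = \frac{67}{65} - 2452 = - \frac{159313}{65}$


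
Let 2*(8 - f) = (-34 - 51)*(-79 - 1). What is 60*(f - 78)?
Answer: -208200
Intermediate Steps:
f = -3392 (f = 8 - (-34 - 51)*(-79 - 1)/2 = 8 - (-85)*(-80)/2 = 8 - ½*6800 = 8 - 3400 = -3392)
60*(f - 78) = 60*(-3392 - 78) = 60*(-3470) = -208200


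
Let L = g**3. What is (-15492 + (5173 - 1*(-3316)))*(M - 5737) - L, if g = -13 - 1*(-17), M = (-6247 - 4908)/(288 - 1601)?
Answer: 52673162546/1313 ≈ 4.0117e+7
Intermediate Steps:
M = 11155/1313 (M = -11155/(-1313) = -11155*(-1/1313) = 11155/1313 ≈ 8.4958)
g = 4 (g = -13 + 17 = 4)
L = 64 (L = 4**3 = 64)
(-15492 + (5173 - 1*(-3316)))*(M - 5737) - L = (-15492 + (5173 - 1*(-3316)))*(11155/1313 - 5737) - 1*64 = (-15492 + (5173 + 3316))*(-7521526/1313) - 64 = (-15492 + 8489)*(-7521526/1313) - 64 = -7003*(-7521526/1313) - 64 = 52673246578/1313 - 64 = 52673162546/1313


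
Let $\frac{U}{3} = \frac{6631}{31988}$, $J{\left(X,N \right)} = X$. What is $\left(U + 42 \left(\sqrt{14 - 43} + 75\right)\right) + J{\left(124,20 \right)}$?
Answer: $\frac{104748605}{31988} + 42 i \sqrt{29} \approx 3274.6 + 226.18 i$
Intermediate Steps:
$U = \frac{19893}{31988}$ ($U = 3 \cdot \frac{6631}{31988} = \frac{19893}{31988} \approx 0.62189$)
$\left(U + 42 \left(\sqrt{14 - 43} + 75\right)\right) + J{\left(124,20 \right)} = \left(\frac{19893}{31988} + 42 \left(\sqrt{14 - 43} + 75\right)\right) + 124 = \left(\frac{19893}{31988} + 42 \left(\sqrt{-29} + 75\right)\right) + 124 = \left(\frac{19893}{31988} + 42 \left(i \sqrt{29} + 75\right)\right) + 124 = \left(\frac{19893}{31988} + 42 \left(75 + i \sqrt{29}\right)\right) + 124 = \left(\frac{19893}{31988} + \left(3150 + 42 i \sqrt{29}\right)\right) + 124 = \left(\frac{100782093}{31988} + 42 i \sqrt{29}\right) + 124 = \frac{104748605}{31988} + 42 i \sqrt{29}$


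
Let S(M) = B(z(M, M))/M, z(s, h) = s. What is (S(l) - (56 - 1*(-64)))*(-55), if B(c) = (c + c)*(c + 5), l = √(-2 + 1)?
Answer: 6050 - 110*I ≈ 6050.0 - 110.0*I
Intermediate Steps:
l = I (l = √(-1) = I ≈ 1.0*I)
B(c) = 2*c*(5 + c) (B(c) = (2*c)*(5 + c) = 2*c*(5 + c))
S(M) = 10 + 2*M (S(M) = (2*M*(5 + M))/M = 10 + 2*M)
(S(l) - (56 - 1*(-64)))*(-55) = ((10 + 2*I) - (56 - 1*(-64)))*(-55) = ((10 + 2*I) - (56 + 64))*(-55) = ((10 + 2*I) - 1*120)*(-55) = ((10 + 2*I) - 120)*(-55) = (-110 + 2*I)*(-55) = 6050 - 110*I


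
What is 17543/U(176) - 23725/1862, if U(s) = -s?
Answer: -18420333/163856 ≈ -112.42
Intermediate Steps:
17543/U(176) - 23725/1862 = 17543/((-1*176)) - 23725/1862 = 17543/(-176) - 23725*1/1862 = 17543*(-1/176) - 23725/1862 = -17543/176 - 23725/1862 = -18420333/163856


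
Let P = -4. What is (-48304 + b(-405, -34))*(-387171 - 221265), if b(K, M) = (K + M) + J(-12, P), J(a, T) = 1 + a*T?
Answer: 29627182584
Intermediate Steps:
J(a, T) = 1 + T*a
b(K, M) = 49 + K + M (b(K, M) = (K + M) + (1 - 4*(-12)) = (K + M) + (1 + 48) = (K + M) + 49 = 49 + K + M)
(-48304 + b(-405, -34))*(-387171 - 221265) = (-48304 + (49 - 405 - 34))*(-387171 - 221265) = (-48304 - 390)*(-608436) = -48694*(-608436) = 29627182584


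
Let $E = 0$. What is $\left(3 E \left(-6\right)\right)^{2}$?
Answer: $0$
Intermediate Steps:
$\left(3 E \left(-6\right)\right)^{2} = \left(3 \cdot 0 \left(-6\right)\right)^{2} = \left(0 \left(-6\right)\right)^{2} = 0^{2} = 0$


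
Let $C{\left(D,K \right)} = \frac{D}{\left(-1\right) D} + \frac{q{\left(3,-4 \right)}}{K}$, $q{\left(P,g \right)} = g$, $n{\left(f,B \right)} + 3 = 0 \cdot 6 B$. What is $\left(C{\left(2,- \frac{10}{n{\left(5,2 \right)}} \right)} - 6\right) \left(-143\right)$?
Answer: $\frac{5863}{5} \approx 1172.6$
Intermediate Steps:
$n{\left(f,B \right)} = -3$ ($n{\left(f,B \right)} = -3 + 0 \cdot 6 B = -3 + 0 B = -3 + 0 = -3$)
$C{\left(D,K \right)} = -1 - \frac{4}{K}$ ($C{\left(D,K \right)} = \frac{D}{\left(-1\right) D} - \frac{4}{K} = D \left(- \frac{1}{D}\right) - \frac{4}{K} = -1 - \frac{4}{K}$)
$\left(C{\left(2,- \frac{10}{n{\left(5,2 \right)}} \right)} - 6\right) \left(-143\right) = \left(\frac{-4 - - \frac{10}{-3}}{\left(-10\right) \frac{1}{-3}} - 6\right) \left(-143\right) = \left(\frac{-4 - \left(-10\right) \left(- \frac{1}{3}\right)}{\left(-10\right) \left(- \frac{1}{3}\right)} - 6\right) \left(-143\right) = \left(\frac{-4 - \frac{10}{3}}{\frac{10}{3}} - 6\right) \left(-143\right) = \left(\frac{3 \left(-4 - \frac{10}{3}\right)}{10} - 6\right) \left(-143\right) = \left(\frac{3}{10} \left(- \frac{22}{3}\right) - 6\right) \left(-143\right) = \left(- \frac{11}{5} - 6\right) \left(-143\right) = \left(- \frac{41}{5}\right) \left(-143\right) = \frac{5863}{5}$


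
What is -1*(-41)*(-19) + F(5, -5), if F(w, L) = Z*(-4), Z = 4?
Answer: -795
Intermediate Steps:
F(w, L) = -16 (F(w, L) = 4*(-4) = -16)
-1*(-41)*(-19) + F(5, -5) = -1*(-41)*(-19) - 16 = 41*(-19) - 16 = -779 - 16 = -795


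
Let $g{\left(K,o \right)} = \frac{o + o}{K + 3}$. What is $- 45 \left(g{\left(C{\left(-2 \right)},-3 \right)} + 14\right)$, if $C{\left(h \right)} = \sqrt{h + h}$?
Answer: $- \frac{7380}{13} - \frac{540 i}{13} \approx -567.69 - 41.538 i$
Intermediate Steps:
$C{\left(h \right)} = \sqrt{2} \sqrt{h}$ ($C{\left(h \right)} = \sqrt{2 h} = \sqrt{2} \sqrt{h}$)
$g{\left(K,o \right)} = \frac{2 o}{3 + K}$
$- 45 \left(g{\left(C{\left(-2 \right)},-3 \right)} + 14\right) = - 45 \left(2 \left(-3\right) \frac{1}{3 + \sqrt{2} \sqrt{-2}} + 14\right) = - 45 \left(2 \left(-3\right) \frac{1}{3 + \sqrt{2} i \sqrt{2}} + 14\right) = - 45 \left(2 \left(-3\right) \frac{1}{3 + 2 i} + 14\right) = - 45 \left(2 \left(-3\right) \frac{3 - 2 i}{13} + 14\right) = - 45 \left(\left(- \frac{18}{13} + \frac{12 i}{13}\right) + 14\right) = - 45 \left(\frac{164}{13} + \frac{12 i}{13}\right) = - \frac{7380}{13} - \frac{540 i}{13}$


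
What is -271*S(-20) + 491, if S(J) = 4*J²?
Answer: -433109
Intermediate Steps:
-271*S(-20) + 491 = -1084*(-20)² + 491 = -1084*400 + 491 = -271*1600 + 491 = -433600 + 491 = -433109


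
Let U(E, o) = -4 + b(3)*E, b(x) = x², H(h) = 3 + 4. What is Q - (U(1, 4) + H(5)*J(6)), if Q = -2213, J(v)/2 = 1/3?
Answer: -6668/3 ≈ -2222.7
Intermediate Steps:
H(h) = 7
J(v) = ⅔ (J(v) = 2/3 = 2*(⅓) = ⅔)
U(E, o) = -4 + 9*E (U(E, o) = -4 + 3²*E = -4 + 9*E)
Q - (U(1, 4) + H(5)*J(6)) = -2213 - ((-4 + 9*1) + 7*(⅔)) = -2213 - ((-4 + 9) + 14/3) = -2213 - (5 + 14/3) = -2213 - 1*29/3 = -2213 - 29/3 = -6668/3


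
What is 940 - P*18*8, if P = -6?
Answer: 1804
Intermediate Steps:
940 - P*18*8 = 940 - (-6*18)*8 = 940 - (-108)*8 = 940 - 1*(-864) = 940 + 864 = 1804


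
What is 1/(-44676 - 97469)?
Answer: -1/142145 ≈ -7.0351e-6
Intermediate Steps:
1/(-44676 - 97469) = 1/(-142145) = -1/142145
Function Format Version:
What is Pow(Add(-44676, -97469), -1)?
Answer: Rational(-1, 142145) ≈ -7.0351e-6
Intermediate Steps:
Pow(Add(-44676, -97469), -1) = Pow(-142145, -1) = Rational(-1, 142145)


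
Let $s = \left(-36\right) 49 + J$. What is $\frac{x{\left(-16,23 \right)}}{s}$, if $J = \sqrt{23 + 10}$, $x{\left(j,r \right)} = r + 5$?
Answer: $- \frac{16464}{1037221} - \frac{28 \sqrt{33}}{3111663} \approx -0.015925$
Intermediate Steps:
$x{\left(j,r \right)} = 5 + r$
$J = \sqrt{33} \approx 5.7446$
$s = -1764 + \sqrt{33}$ ($s = \left(-36\right) 49 + \sqrt{33} = -1764 + \sqrt{33} \approx -1758.3$)
$\frac{x{\left(-16,23 \right)}}{s} = \frac{5 + 23}{-1764 + \sqrt{33}} = \frac{28}{-1764 + \sqrt{33}}$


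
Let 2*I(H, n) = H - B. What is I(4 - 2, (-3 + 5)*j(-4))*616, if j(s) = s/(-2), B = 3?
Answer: -308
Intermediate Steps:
j(s) = -s/2 (j(s) = s*(-½) = -s/2)
I(H, n) = -3/2 + H/2 (I(H, n) = (H - 1*3)/2 = (H - 3)/2 = (-3 + H)/2 = -3/2 + H/2)
I(4 - 2, (-3 + 5)*j(-4))*616 = (-3/2 + (4 - 2)/2)*616 = (-3/2 + (½)*2)*616 = (-3/2 + 1)*616 = -½*616 = -308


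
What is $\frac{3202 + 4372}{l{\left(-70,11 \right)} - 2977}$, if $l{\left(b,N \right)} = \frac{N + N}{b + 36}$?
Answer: $- \frac{64379}{25310} \approx -2.5436$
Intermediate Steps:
$l{\left(b,N \right)} = \frac{2 N}{36 + b}$
$\frac{3202 + 4372}{l{\left(-70,11 \right)} - 2977} = \frac{3202 + 4372}{2 \cdot 11 \frac{1}{36 - 70} - 2977} = \frac{7574}{2 \cdot 11 \frac{1}{-34} - 2977} = \frac{7574}{2 \cdot 11 \left(- \frac{1}{34}\right) - 2977} = \frac{7574}{- \frac{11}{17} - 2977} = \frac{7574}{- \frac{50620}{17}} = 7574 \left(- \frac{17}{50620}\right) = - \frac{64379}{25310}$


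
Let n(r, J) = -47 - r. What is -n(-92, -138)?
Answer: -45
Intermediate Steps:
-n(-92, -138) = -(-47 - 1*(-92)) = -(-47 + 92) = -1*45 = -45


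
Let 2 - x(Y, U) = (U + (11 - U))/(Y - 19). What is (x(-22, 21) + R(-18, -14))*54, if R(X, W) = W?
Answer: -25974/41 ≈ -633.51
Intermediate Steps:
x(Y, U) = 2 - 11/(-19 + Y) (x(Y, U) = 2 - (U + (11 - U))/(Y - 19) = 2 - 11/(-19 + Y))
(x(-22, 21) + R(-18, -14))*54 = ((-49 + 2*(-22))/(-19 - 22) - 14)*54 = ((-49 - 44)/(-41) - 14)*54 = (-1/41*(-93) - 14)*54 = (93/41 - 14)*54 = -481/41*54 = -25974/41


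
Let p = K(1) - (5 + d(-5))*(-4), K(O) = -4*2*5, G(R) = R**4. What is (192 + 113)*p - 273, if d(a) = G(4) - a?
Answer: 312047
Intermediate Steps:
d(a) = 256 - a (d(a) = 4**4 - a = 256 - a)
K(O) = -40 (K(O) = -8*5 = -40)
p = 1024 (p = -40 - (5 + (256 - 1*(-5)))*(-4) = -40 - (5 + (256 + 5))*(-4) = -40 - (5 + 261)*(-4) = -40 - 266*(-4) = -40 - 1*(-1064) = -40 + 1064 = 1024)
(192 + 113)*p - 273 = (192 + 113)*1024 - 273 = 305*1024 - 273 = 312320 - 273 = 312047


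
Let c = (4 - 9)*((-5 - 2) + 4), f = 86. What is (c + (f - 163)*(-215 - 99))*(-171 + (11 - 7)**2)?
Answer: -3749915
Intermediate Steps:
c = 15 (c = -5*(-7 + 4) = -5*(-3) = 15)
(c + (f - 163)*(-215 - 99))*(-171 + (11 - 7)**2) = (15 + (86 - 163)*(-215 - 99))*(-171 + (11 - 7)**2) = (15 - 77*(-314))*(-171 + 4**2) = (15 + 24178)*(-171 + 16) = 24193*(-155) = -3749915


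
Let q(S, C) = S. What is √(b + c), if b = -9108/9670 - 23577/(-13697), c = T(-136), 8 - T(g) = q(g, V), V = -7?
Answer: √634966439937735315/66224995 ≈ 12.032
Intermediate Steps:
T(g) = 8 - g
c = 144 (c = 8 - 1*(-136) = 8 + 136 = 144)
b = 51618657/66224995 (b = -9108*1/9670 - 23577*(-1/13697) = -4554/4835 + 23577/13697 = 51618657/66224995 ≈ 0.77944)
√(b + c) = √(51618657/66224995 + 144) = √(9588017937/66224995) = √634966439937735315/66224995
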